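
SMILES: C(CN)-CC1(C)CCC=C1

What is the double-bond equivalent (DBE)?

2

Molecular formula from the SMILES: C9H17N.
DoU = (2C + 2 + N − H − X)/2 = (2·9 + 2 + 1 − 17 − 0)/2 = 4/2 = 2.
(Structurally: 1 ring(s) + 1 π bond(s) = 2.)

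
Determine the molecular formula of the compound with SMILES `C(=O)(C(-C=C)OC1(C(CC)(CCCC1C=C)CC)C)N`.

Heavy atoms from the SMILES: 17 C, 1 N, 2 O.
Implicit hydrogens by atom environment:
  7 × C: 2 H each → 14
  4 × C: 1 H each → 4
  3 × C: 3 H each → 9
  3 × C: no H
  2 × O: no H
  1 × N: 2 H
  Total hydrogens = 29.
Molecular formula: C17H29NO2

C17H29NO2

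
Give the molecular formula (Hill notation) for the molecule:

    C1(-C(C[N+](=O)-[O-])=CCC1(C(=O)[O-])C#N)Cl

C8H6ClN2O4-

Heavy atoms from the SMILES: 8 C, 1 Cl, 2 N, 4 O.
Implicit hydrogens by atom environment:
  4 × C: no H
  2 × C: 2 H each → 4
  2 × C: 1 H each → 2
  2 × O: no H
  2 × O (charge -1): no H
  1 × Cl: no H
  1 × N: no H
  1 × N (charge +1): no H
  Total hydrogens = 6.
Net charge -1.
Molecular formula: C8H6ClN2O4-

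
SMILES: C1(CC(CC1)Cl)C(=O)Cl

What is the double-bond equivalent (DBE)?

Molecular formula from the SMILES: C6H8Cl2O.
DoU = (2C + 2 + N − H − X)/2 = (2·6 + 2 + 0 − 8 − 2)/2 = 4/2 = 2.
(Structurally: 1 ring(s) + 1 π bond(s) = 2.)

2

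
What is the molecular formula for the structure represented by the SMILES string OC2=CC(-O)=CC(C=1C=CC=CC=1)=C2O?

C12H10O3

Heavy atoms from the SMILES: 12 C, 3 O.
Implicit hydrogens by atom environment:
  7 × C (aromatic): 1 H each → 7
  5 × C (aromatic): no H
  3 × O: 1 H each → 3
  Total hydrogens = 10.
Molecular formula: C12H10O3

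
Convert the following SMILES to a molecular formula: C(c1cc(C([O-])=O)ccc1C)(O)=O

Heavy atoms from the SMILES: 9 C, 4 O.
Implicit hydrogens by atom environment:
  3 × C (aromatic): 1 H each → 3
  3 × C (aromatic): no H
  2 × C: no H
  2 × O: no H
  1 × C: 3 H
  1 × O: 1 H
  1 × O (charge -1): no H
  Total hydrogens = 7.
Net charge -1.
Molecular formula: C9H7O4-

C9H7O4-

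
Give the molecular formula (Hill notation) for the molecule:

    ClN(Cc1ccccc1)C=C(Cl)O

C9H9Cl2NO

Heavy atoms from the SMILES: 9 C, 2 Cl, 1 N, 1 O.
Implicit hydrogens by atom environment:
  5 × C (aromatic): 1 H each → 5
  2 × Cl: no H
  1 × C: 2 H
  1 × C: 1 H
  1 × C: no H
  1 × C (aromatic): no H
  1 × N: no H
  1 × O: 1 H
  Total hydrogens = 9.
Molecular formula: C9H9Cl2NO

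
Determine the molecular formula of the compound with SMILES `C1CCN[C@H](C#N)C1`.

Heavy atoms from the SMILES: 6 C, 2 N.
Implicit hydrogens by atom environment:
  4 × C: 2 H each → 8
  1 × C: 1 H
  1 × C: no H
  1 × N: 1 H
  1 × N: no H
  Total hydrogens = 10.
Molecular formula: C6H10N2

C6H10N2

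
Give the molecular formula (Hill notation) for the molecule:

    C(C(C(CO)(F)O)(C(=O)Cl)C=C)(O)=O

Heavy atoms from the SMILES: 7 C, 1 Cl, 1 F, 5 O.
Implicit hydrogens by atom environment:
  4 × C: no H
  3 × O: 1 H each → 3
  2 × C: 2 H each → 4
  2 × O: no H
  1 × C: 1 H
  1 × Cl: no H
  1 × F: no H
  Total hydrogens = 8.
Molecular formula: C7H8ClFO5

C7H8ClFO5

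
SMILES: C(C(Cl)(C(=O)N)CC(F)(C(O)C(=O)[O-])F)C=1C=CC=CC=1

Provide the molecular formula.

C13H13ClF2NO4-

Heavy atoms from the SMILES: 13 C, 1 Cl, 2 F, 1 N, 4 O.
Implicit hydrogens by atom environment:
  5 × C (aromatic): 1 H each → 5
  4 × C: no H
  2 × C: 2 H each → 4
  2 × F: no H
  2 × O: no H
  1 × C: 1 H
  1 × C (aromatic): no H
  1 × Cl: no H
  1 × N: 2 H
  1 × O: 1 H
  1 × O (charge -1): no H
  Total hydrogens = 13.
Net charge -1.
Molecular formula: C13H13ClF2NO4-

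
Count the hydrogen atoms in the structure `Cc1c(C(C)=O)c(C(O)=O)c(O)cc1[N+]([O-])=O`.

Hydrogens are implicit in SMILES; fill each atom to its normal valence:
  5 × C (aromatic): no H
  3 × O: no H
  2 × C: 3 H each → 6
  2 × C: no H
  2 × O: 1 H each → 2
  1 × C (aromatic): 1 H
  1 × N (charge +1): no H
  1 × O (charge -1): no H
  Total hydrogens = 9.

9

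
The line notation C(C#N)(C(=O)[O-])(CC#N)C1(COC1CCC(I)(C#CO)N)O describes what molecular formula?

C13H13IN3O5-

Heavy atoms from the SMILES: 13 C, 1 I, 3 N, 5 O.
Implicit hydrogens by atom environment:
  8 × C: no H
  4 × C: 2 H each → 8
  2 × N: no H
  2 × O: 1 H each → 2
  2 × O: no H
  1 × C: 1 H
  1 × I: no H
  1 × N: 2 H
  1 × O (charge -1): no H
  Total hydrogens = 13.
Net charge -1.
Molecular formula: C13H13IN3O5-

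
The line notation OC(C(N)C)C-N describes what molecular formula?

Heavy atoms from the SMILES: 4 C, 2 N, 1 O.
Implicit hydrogens by atom environment:
  2 × C: 1 H each → 2
  2 × N: 2 H each → 4
  1 × C: 3 H
  1 × C: 2 H
  1 × O: 1 H
  Total hydrogens = 12.
Molecular formula: C4H12N2O

C4H12N2O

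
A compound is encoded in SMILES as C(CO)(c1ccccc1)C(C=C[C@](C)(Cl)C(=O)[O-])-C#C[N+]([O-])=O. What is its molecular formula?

C16H15ClNO5-

Heavy atoms from the SMILES: 16 C, 1 Cl, 1 N, 5 O.
Implicit hydrogens by atom environment:
  5 × C (aromatic): 1 H each → 5
  4 × C: 1 H each → 4
  4 × C: no H
  2 × O: no H
  2 × O (charge -1): no H
  1 × C: 3 H
  1 × C: 2 H
  1 × C (aromatic): no H
  1 × Cl: no H
  1 × N (charge +1): no H
  1 × O: 1 H
  Total hydrogens = 15.
Net charge -1.
Molecular formula: C16H15ClNO5-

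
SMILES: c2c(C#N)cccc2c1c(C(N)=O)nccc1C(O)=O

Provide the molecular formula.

Heavy atoms from the SMILES: 14 C, 3 N, 3 O.
Implicit hydrogens by atom environment:
  6 × C (aromatic): 1 H each → 6
  5 × C (aromatic): no H
  3 × C: no H
  2 × O: no H
  1 × N: 2 H
  1 × N (aromatic): no H
  1 × N: no H
  1 × O: 1 H
  Total hydrogens = 9.
Molecular formula: C14H9N3O3

C14H9N3O3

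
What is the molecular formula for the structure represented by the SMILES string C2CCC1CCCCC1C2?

Heavy atoms from the SMILES: 10 C.
Implicit hydrogens by atom environment:
  8 × C: 2 H each → 16
  2 × C: 1 H each → 2
  Total hydrogens = 18.
Molecular formula: C10H18

C10H18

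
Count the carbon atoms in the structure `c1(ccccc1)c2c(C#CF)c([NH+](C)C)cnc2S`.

15

The symbol for carbon appears 15 times in the SMILES. Lowercase c denotes aromatic carbon and counts toward C.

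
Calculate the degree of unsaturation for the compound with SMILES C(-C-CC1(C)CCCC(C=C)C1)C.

Molecular formula from the SMILES: C13H24.
DoU = (2C + 2 + N − H − X)/2 = (2·13 + 2 + 0 − 24 − 0)/2 = 4/2 = 2.
(Structurally: 1 ring(s) + 1 π bond(s) = 2.)

2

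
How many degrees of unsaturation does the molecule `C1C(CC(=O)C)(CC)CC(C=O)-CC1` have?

Molecular formula from the SMILES: C12H20O2.
DoU = (2C + 2 + N − H − X)/2 = (2·12 + 2 + 0 − 20 − 0)/2 = 6/2 = 3.
(Structurally: 1 ring(s) + 2 π bond(s) = 3.)

3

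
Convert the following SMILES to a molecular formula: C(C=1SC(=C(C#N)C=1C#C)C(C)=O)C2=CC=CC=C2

C16H11NOS

Heavy atoms from the SMILES: 16 C, 1 N, 1 O, 1 S.
Implicit hydrogens by atom environment:
  5 × C (aromatic): 1 H each → 5
  5 × C (aromatic): no H
  3 × C: no H
  1 × C: 3 H
  1 × C: 2 H
  1 × C: 1 H
  1 × N: no H
  1 × O: no H
  1 × S (aromatic): no H
  Total hydrogens = 11.
Molecular formula: C16H11NOS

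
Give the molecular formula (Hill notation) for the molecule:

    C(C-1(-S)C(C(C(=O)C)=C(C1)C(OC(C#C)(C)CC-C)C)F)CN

Heavy atoms from the SMILES: 18 C, 1 F, 1 N, 2 O, 1 S.
Implicit hydrogens by atom environment:
  6 × C: no H
  5 × C: 2 H each → 10
  4 × C: 3 H each → 12
  3 × C: 1 H each → 3
  2 × O: no H
  1 × F: no H
  1 × N: 2 H
  1 × S: 1 H
  Total hydrogens = 28.
Molecular formula: C18H28FNO2S

C18H28FNO2S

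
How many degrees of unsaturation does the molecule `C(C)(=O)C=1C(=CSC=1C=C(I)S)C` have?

5

Molecular formula from the SMILES: C9H9IOS2.
DoU = (2C + 2 + N − H − X)/2 = (2·9 + 2 + 0 − 9 − 1)/2 = 10/2 = 5.
(Structurally: 1 ring(s) + 4 π bond(s) = 5.)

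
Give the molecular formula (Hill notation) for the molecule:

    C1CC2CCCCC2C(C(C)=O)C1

C12H20O

Heavy atoms from the SMILES: 12 C, 1 O.
Implicit hydrogens by atom environment:
  7 × C: 2 H each → 14
  3 × C: 1 H each → 3
  1 × C: 3 H
  1 × C: no H
  1 × O: no H
  Total hydrogens = 20.
Molecular formula: C12H20O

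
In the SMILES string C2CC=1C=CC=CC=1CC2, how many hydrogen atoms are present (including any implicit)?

Hydrogens are implicit in SMILES; fill each atom to its normal valence:
  4 × C: 2 H each → 8
  4 × C (aromatic): 1 H each → 4
  2 × C (aromatic): no H
  Total hydrogens = 12.

12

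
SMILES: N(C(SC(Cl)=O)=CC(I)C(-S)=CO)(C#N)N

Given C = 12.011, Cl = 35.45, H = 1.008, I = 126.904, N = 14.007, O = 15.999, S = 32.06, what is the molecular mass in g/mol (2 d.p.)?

391.63

Molecular formula: C7H7ClIN3O2S2.
M = 7×12.011 + 1×35.45 + 7×1.008 + 1×126.904 + 3×14.007 + 2×15.999 + 2×32.06 = 391.63 g/mol.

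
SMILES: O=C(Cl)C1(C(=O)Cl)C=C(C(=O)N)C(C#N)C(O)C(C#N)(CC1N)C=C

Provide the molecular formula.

Heavy atoms from the SMILES: 15 C, 2 Cl, 4 N, 4 O.
Implicit hydrogens by atom environment:
  8 × C: no H
  5 × C: 1 H each → 5
  3 × O: no H
  2 × C: 2 H each → 4
  2 × Cl: no H
  2 × N: 2 H each → 4
  2 × N: no H
  1 × O: 1 H
  Total hydrogens = 14.
Molecular formula: C15H14Cl2N4O4

C15H14Cl2N4O4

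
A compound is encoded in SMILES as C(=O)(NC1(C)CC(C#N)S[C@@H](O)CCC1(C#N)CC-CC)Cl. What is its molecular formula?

Heavy atoms from the SMILES: 15 C, 1 Cl, 3 N, 2 O, 1 S.
Implicit hydrogens by atom environment:
  6 × C: 2 H each → 12
  5 × C: no H
  2 × C: 3 H each → 6
  2 × C: 1 H each → 2
  2 × N: no H
  1 × Cl: no H
  1 × N: 1 H
  1 × O: 1 H
  1 × O: no H
  1 × S: no H
  Total hydrogens = 22.
Molecular formula: C15H22ClN3O2S

C15H22ClN3O2S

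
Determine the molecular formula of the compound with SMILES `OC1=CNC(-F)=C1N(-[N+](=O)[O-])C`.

C5H6FN3O3

Heavy atoms from the SMILES: 5 C, 1 F, 3 N, 3 O.
Implicit hydrogens by atom environment:
  3 × C (aromatic): no H
  1 × C: 3 H
  1 × C (aromatic): 1 H
  1 × F: no H
  1 × N (aromatic): 1 H
  1 × N: no H
  1 × N (charge +1): no H
  1 × O: 1 H
  1 × O: no H
  1 × O (charge -1): no H
  Total hydrogens = 6.
Molecular formula: C5H6FN3O3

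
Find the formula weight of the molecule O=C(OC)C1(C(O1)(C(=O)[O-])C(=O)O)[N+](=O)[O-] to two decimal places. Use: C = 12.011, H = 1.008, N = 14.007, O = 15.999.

Molecular formula: C6H4NO9-.
M = 6×12.011 + 4×1.008 + 1×14.007 + 9×15.999 = 234.10 g/mol.

234.10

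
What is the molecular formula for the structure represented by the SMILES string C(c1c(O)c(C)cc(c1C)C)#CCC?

Heavy atoms from the SMILES: 13 C, 1 O.
Implicit hydrogens by atom environment:
  5 × C (aromatic): no H
  4 × C: 3 H each → 12
  2 × C: no H
  1 × C: 2 H
  1 × C (aromatic): 1 H
  1 × O: 1 H
  Total hydrogens = 16.
Molecular formula: C13H16O

C13H16O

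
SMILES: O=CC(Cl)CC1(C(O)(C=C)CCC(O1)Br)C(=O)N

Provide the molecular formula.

C11H15BrClNO4

Heavy atoms from the SMILES: 1 Br, 11 C, 1 Cl, 1 N, 4 O.
Implicit hydrogens by atom environment:
  4 × C: 2 H each → 8
  4 × C: 1 H each → 4
  3 × C: no H
  3 × O: no H
  1 × Br: no H
  1 × Cl: no H
  1 × N: 2 H
  1 × O: 1 H
  Total hydrogens = 15.
Molecular formula: C11H15BrClNO4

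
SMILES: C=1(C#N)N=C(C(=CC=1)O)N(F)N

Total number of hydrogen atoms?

Hydrogens are implicit in SMILES; fill each atom to its normal valence:
  3 × C (aromatic): no H
  2 × C (aromatic): 1 H each → 2
  2 × N: no H
  1 × C: no H
  1 × F: no H
  1 × N: 2 H
  1 × N (aromatic): no H
  1 × O: 1 H
  Total hydrogens = 5.

5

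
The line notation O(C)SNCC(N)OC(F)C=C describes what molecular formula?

C6H13FN2O2S

Heavy atoms from the SMILES: 6 C, 1 F, 2 N, 2 O, 1 S.
Implicit hydrogens by atom environment:
  3 × C: 1 H each → 3
  2 × C: 2 H each → 4
  2 × O: no H
  1 × C: 3 H
  1 × F: no H
  1 × N: 2 H
  1 × N: 1 H
  1 × S: no H
  Total hydrogens = 13.
Molecular formula: C6H13FN2O2S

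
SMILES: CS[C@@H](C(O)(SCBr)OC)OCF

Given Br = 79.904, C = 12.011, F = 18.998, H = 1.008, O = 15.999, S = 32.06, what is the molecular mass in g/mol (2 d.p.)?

Molecular formula: C6H12BrFO3S2.
M = 1×79.904 + 6×12.011 + 1×18.998 + 12×1.008 + 3×15.999 + 2×32.06 = 295.18 g/mol.

295.18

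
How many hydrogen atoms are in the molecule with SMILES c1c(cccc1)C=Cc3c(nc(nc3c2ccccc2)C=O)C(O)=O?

Hydrogens are implicit in SMILES; fill each atom to its normal valence:
  10 × C (aromatic): 1 H each → 10
  6 × C (aromatic): no H
  3 × C: 1 H each → 3
  2 × N (aromatic): no H
  2 × O: no H
  1 × C: no H
  1 × O: 1 H
  Total hydrogens = 14.

14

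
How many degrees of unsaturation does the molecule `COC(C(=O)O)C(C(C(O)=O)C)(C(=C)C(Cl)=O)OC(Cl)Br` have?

4

Molecular formula from the SMILES: C11H13BrCl2O7.
DoU = (2C + 2 + N − H − X)/2 = (2·11 + 2 + 0 − 13 − 3)/2 = 8/2 = 4.
(Structurally: 0 ring(s) + 4 π bond(s) = 4.)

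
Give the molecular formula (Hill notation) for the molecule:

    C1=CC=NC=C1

Heavy atoms from the SMILES: 5 C, 1 N.
Implicit hydrogens by atom environment:
  5 × C (aromatic): 1 H each → 5
  1 × N (aromatic): no H
  Total hydrogens = 5.
Molecular formula: C5H5N

C5H5N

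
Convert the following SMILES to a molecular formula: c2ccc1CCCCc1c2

Heavy atoms from the SMILES: 10 C.
Implicit hydrogens by atom environment:
  4 × C: 2 H each → 8
  4 × C (aromatic): 1 H each → 4
  2 × C (aromatic): no H
  Total hydrogens = 12.
Molecular formula: C10H12

C10H12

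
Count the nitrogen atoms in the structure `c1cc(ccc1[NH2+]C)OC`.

1

The symbol for nitrogen appears 1 time in the SMILES.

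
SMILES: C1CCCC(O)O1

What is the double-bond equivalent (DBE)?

Molecular formula from the SMILES: C5H10O2.
DoU = (2C + 2 + N − H − X)/2 = (2·5 + 2 + 0 − 10 − 0)/2 = 2/2 = 1.
(Structurally: 1 ring(s) + 0 π bond(s) = 1.)

1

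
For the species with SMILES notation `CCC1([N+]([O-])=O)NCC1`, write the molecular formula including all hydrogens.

Heavy atoms from the SMILES: 5 C, 2 N, 2 O.
Implicit hydrogens by atom environment:
  3 × C: 2 H each → 6
  1 × C: 3 H
  1 × C: no H
  1 × N: 1 H
  1 × N (charge +1): no H
  1 × O: no H
  1 × O (charge -1): no H
  Total hydrogens = 10.
Molecular formula: C5H10N2O2

C5H10N2O2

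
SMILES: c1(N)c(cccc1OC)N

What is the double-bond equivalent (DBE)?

4

Molecular formula from the SMILES: C7H10N2O.
DoU = (2C + 2 + N − H − X)/2 = (2·7 + 2 + 2 − 10 − 0)/2 = 8/2 = 4.
(Structurally: 1 ring(s) + 3 π bond(s) = 4.)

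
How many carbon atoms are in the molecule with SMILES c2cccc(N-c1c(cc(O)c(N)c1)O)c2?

The symbol for carbon appears 12 times in the SMILES. Lowercase c denotes aromatic carbon and counts toward C.

12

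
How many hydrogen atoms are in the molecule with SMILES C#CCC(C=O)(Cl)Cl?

Hydrogens are implicit in SMILES; fill each atom to its normal valence:
  2 × C: 1 H each → 2
  2 × C: no H
  2 × Cl: no H
  1 × C: 2 H
  1 × O: no H
  Total hydrogens = 4.

4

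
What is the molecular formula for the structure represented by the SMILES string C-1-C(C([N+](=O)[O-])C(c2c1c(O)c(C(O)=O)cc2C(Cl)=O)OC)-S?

C13H12ClNO7S

Heavy atoms from the SMILES: 13 C, 1 Cl, 1 N, 7 O, 1 S.
Implicit hydrogens by atom environment:
  5 × C (aromatic): no H
  4 × O: no H
  3 × C: 1 H each → 3
  2 × C: no H
  2 × O: 1 H each → 2
  1 × C: 3 H
  1 × C: 2 H
  1 × C (aromatic): 1 H
  1 × Cl: no H
  1 × N (charge +1): no H
  1 × O (charge -1): no H
  1 × S: 1 H
  Total hydrogens = 12.
Molecular formula: C13H12ClNO7S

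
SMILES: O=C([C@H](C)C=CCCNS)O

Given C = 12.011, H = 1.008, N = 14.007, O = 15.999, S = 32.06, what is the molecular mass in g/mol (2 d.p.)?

175.25

Molecular formula: C7H13NO2S.
M = 7×12.011 + 13×1.008 + 1×14.007 + 2×15.999 + 1×32.06 = 175.25 g/mol.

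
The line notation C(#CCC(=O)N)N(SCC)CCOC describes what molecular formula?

Heavy atoms from the SMILES: 9 C, 2 N, 2 O, 1 S.
Implicit hydrogens by atom environment:
  4 × C: 2 H each → 8
  3 × C: no H
  2 × C: 3 H each → 6
  2 × O: no H
  1 × N: 2 H
  1 × N: no H
  1 × S: no H
  Total hydrogens = 16.
Molecular formula: C9H16N2O2S

C9H16N2O2S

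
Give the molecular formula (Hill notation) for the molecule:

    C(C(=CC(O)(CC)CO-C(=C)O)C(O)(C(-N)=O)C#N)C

Heavy atoms from the SMILES: 13 C, 2 N, 5 O.
Implicit hydrogens by atom environment:
  6 × C: no H
  4 × C: 2 H each → 8
  3 × O: 1 H each → 3
  2 × C: 3 H each → 6
  2 × O: no H
  1 × C: 1 H
  1 × N: 2 H
  1 × N: no H
  Total hydrogens = 20.
Molecular formula: C13H20N2O5

C13H20N2O5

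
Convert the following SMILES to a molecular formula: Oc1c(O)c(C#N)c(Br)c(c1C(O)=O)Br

C8H3Br2NO4

Heavy atoms from the SMILES: 2 Br, 8 C, 1 N, 4 O.
Implicit hydrogens by atom environment:
  6 × C (aromatic): no H
  3 × O: 1 H each → 3
  2 × Br: no H
  2 × C: no H
  1 × N: no H
  1 × O: no H
  Total hydrogens = 3.
Molecular formula: C8H3Br2NO4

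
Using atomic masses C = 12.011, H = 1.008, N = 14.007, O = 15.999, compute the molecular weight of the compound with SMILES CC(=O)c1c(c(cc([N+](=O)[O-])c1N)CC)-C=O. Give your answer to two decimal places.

Molecular formula: C11H12N2O4.
M = 11×12.011 + 12×1.008 + 2×14.007 + 4×15.999 = 236.23 g/mol.

236.23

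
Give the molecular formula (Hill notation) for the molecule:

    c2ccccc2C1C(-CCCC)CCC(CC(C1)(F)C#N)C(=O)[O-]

Heavy atoms from the SMILES: 20 C, 1 F, 1 N, 2 O.
Implicit hydrogens by atom environment:
  7 × C: 2 H each → 14
  5 × C (aromatic): 1 H each → 5
  3 × C: 1 H each → 3
  3 × C: no H
  1 × C: 3 H
  1 × C (aromatic): no H
  1 × F: no H
  1 × N: no H
  1 × O: no H
  1 × O (charge -1): no H
  Total hydrogens = 25.
Net charge -1.
Molecular formula: C20H25FNO2-

C20H25FNO2-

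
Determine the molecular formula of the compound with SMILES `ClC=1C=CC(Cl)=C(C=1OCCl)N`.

Heavy atoms from the SMILES: 7 C, 3 Cl, 1 N, 1 O.
Implicit hydrogens by atom environment:
  4 × C (aromatic): no H
  3 × Cl: no H
  2 × C (aromatic): 1 H each → 2
  1 × C: 2 H
  1 × N: 2 H
  1 × O: no H
  Total hydrogens = 6.
Molecular formula: C7H6Cl3NO

C7H6Cl3NO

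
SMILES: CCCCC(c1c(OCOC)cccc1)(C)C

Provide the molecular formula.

Heavy atoms from the SMILES: 15 C, 2 O.
Implicit hydrogens by atom environment:
  4 × C: 3 H each → 12
  4 × C: 2 H each → 8
  4 × C (aromatic): 1 H each → 4
  2 × C (aromatic): no H
  2 × O: no H
  1 × C: no H
  Total hydrogens = 24.
Molecular formula: C15H24O2

C15H24O2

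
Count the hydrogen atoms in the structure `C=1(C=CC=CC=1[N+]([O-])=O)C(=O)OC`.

Hydrogens are implicit in SMILES; fill each atom to its normal valence:
  4 × C (aromatic): 1 H each → 4
  3 × O: no H
  2 × C (aromatic): no H
  1 × C: 3 H
  1 × C: no H
  1 × N (charge +1): no H
  1 × O (charge -1): no H
  Total hydrogens = 7.

7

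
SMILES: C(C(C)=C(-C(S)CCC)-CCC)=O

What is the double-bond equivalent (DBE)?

Molecular formula from the SMILES: C11H20OS.
DoU = (2C + 2 + N − H − X)/2 = (2·11 + 2 + 0 − 20 − 0)/2 = 4/2 = 2.
(Structurally: 0 ring(s) + 2 π bond(s) = 2.)

2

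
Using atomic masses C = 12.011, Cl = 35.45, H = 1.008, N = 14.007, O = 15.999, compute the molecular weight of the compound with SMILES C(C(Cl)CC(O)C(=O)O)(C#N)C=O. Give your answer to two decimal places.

Molecular formula: C7H8ClNO4.
M = 7×12.011 + 1×35.45 + 8×1.008 + 1×14.007 + 4×15.999 = 205.59 g/mol.

205.59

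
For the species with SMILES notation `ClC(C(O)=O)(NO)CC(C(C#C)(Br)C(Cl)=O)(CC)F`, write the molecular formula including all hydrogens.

C10H11BrCl2FNO4

Heavy atoms from the SMILES: 1 Br, 10 C, 2 Cl, 1 F, 1 N, 4 O.
Implicit hydrogens by atom environment:
  6 × C: no H
  2 × C: 2 H each → 4
  2 × Cl: no H
  2 × O: 1 H each → 2
  2 × O: no H
  1 × Br: no H
  1 × C: 3 H
  1 × C: 1 H
  1 × F: no H
  1 × N: 1 H
  Total hydrogens = 11.
Molecular formula: C10H11BrCl2FNO4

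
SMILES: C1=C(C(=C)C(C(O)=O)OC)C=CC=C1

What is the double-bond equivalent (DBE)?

6

Molecular formula from the SMILES: C11H12O3.
DoU = (2C + 2 + N − H − X)/2 = (2·11 + 2 + 0 − 12 − 0)/2 = 12/2 = 6.
(Structurally: 1 ring(s) + 5 π bond(s) = 6.)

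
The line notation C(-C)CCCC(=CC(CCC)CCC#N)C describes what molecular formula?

C15H27N

Heavy atoms from the SMILES: 15 C, 1 N.
Implicit hydrogens by atom environment:
  8 × C: 2 H each → 16
  3 × C: 3 H each → 9
  2 × C: 1 H each → 2
  2 × C: no H
  1 × N: no H
  Total hydrogens = 27.
Molecular formula: C15H27N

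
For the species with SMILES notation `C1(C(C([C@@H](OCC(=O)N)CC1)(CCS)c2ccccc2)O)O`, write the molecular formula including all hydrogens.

C16H23NO4S

Heavy atoms from the SMILES: 16 C, 1 N, 4 O, 1 S.
Implicit hydrogens by atom environment:
  5 × C: 2 H each → 10
  5 × C (aromatic): 1 H each → 5
  3 × C: 1 H each → 3
  2 × C: no H
  2 × O: 1 H each → 2
  2 × O: no H
  1 × C (aromatic): no H
  1 × N: 2 H
  1 × S: 1 H
  Total hydrogens = 23.
Molecular formula: C16H23NO4S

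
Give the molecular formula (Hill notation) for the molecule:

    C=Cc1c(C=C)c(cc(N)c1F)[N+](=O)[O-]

C10H9FN2O2

Heavy atoms from the SMILES: 10 C, 1 F, 2 N, 2 O.
Implicit hydrogens by atom environment:
  5 × C (aromatic): no H
  2 × C: 2 H each → 4
  2 × C: 1 H each → 2
  1 × C (aromatic): 1 H
  1 × F: no H
  1 × N: 2 H
  1 × N (charge +1): no H
  1 × O: no H
  1 × O (charge -1): no H
  Total hydrogens = 9.
Molecular formula: C10H9FN2O2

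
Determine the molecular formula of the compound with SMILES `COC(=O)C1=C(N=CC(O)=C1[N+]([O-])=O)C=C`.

Heavy atoms from the SMILES: 9 C, 2 N, 5 O.
Implicit hydrogens by atom environment:
  4 × C (aromatic): no H
  3 × O: no H
  1 × C: 3 H
  1 × C: 2 H
  1 × C (aromatic): 1 H
  1 × C: 1 H
  1 × C: no H
  1 × N (aromatic): no H
  1 × N (charge +1): no H
  1 × O: 1 H
  1 × O (charge -1): no H
  Total hydrogens = 8.
Molecular formula: C9H8N2O5

C9H8N2O5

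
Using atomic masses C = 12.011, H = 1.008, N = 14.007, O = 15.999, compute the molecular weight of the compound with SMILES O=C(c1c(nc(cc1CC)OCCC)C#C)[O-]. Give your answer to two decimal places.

Molecular formula: C13H14NO3-.
M = 13×12.011 + 14×1.008 + 1×14.007 + 3×15.999 = 232.26 g/mol.

232.26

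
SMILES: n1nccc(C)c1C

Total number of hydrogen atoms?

8

Hydrogens are implicit in SMILES; fill each atom to its normal valence:
  2 × C: 3 H each → 6
  2 × C (aromatic): 1 H each → 2
  2 × C (aromatic): no H
  2 × N (aromatic): no H
  Total hydrogens = 8.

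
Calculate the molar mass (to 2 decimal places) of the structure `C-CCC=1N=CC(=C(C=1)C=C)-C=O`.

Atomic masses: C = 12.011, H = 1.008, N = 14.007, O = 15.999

Molecular formula: C11H13NO.
M = 11×12.011 + 13×1.008 + 1×14.007 + 1×15.999 = 175.23 g/mol.

175.23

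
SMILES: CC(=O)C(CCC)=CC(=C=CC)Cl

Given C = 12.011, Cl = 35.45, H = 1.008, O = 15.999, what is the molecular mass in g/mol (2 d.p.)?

198.69

Molecular formula: C11H15ClO.
M = 11×12.011 + 1×35.45 + 15×1.008 + 1×15.999 = 198.69 g/mol.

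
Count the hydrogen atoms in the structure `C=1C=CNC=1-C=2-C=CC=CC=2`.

9

Hydrogens are implicit in SMILES; fill each atom to its normal valence:
  8 × C (aromatic): 1 H each → 8
  2 × C (aromatic): no H
  1 × N (aromatic): 1 H
  Total hydrogens = 9.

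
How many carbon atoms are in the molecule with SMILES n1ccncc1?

The symbol for carbon appears 4 times in the SMILES. Lowercase c denotes aromatic carbon and counts toward C.

4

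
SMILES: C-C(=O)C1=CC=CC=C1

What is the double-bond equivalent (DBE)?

Molecular formula from the SMILES: C8H8O.
DoU = (2C + 2 + N − H − X)/2 = (2·8 + 2 + 0 − 8 − 0)/2 = 10/2 = 5.
(Structurally: 1 ring(s) + 4 π bond(s) = 5.)

5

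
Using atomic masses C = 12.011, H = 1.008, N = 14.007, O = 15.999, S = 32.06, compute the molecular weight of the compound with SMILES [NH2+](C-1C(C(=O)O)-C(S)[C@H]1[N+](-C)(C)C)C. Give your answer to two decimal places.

220.33

Molecular formula: [C9H20N2O2S]2+.
M = 9×12.011 + 20×1.008 + 2×14.007 + 2×15.999 + 1×32.06 = 220.33 g/mol.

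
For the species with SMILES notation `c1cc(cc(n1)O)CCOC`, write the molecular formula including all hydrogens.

Heavy atoms from the SMILES: 8 C, 1 N, 2 O.
Implicit hydrogens by atom environment:
  3 × C (aromatic): 1 H each → 3
  2 × C: 2 H each → 4
  2 × C (aromatic): no H
  1 × C: 3 H
  1 × N (aromatic): no H
  1 × O: 1 H
  1 × O: no H
  Total hydrogens = 11.
Molecular formula: C8H11NO2

C8H11NO2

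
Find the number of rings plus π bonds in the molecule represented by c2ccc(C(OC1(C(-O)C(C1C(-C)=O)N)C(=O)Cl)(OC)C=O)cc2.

Molecular formula from the SMILES: C16H18ClNO6.
DoU = (2C + 2 + N − H − X)/2 = (2·16 + 2 + 1 − 18 − 1)/2 = 16/2 = 8.
(Structurally: 2 ring(s) + 6 π bond(s) = 8.)

8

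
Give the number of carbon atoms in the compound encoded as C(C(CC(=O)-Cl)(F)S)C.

The symbol for carbon appears 5 times in the SMILES. (Cl is a single chlorine, not C + l.)

5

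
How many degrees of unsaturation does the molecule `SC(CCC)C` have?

Molecular formula from the SMILES: C5H12S.
DoU = (2C + 2 + N − H − X)/2 = (2·5 + 2 + 0 − 12 − 0)/2 = 0/2 = 0.
(Structurally: 0 ring(s) + 0 π bond(s) = 0.)

0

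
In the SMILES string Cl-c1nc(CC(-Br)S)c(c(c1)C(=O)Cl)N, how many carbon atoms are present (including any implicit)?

The symbol for carbon appears 8 times in the SMILES. Lowercase c denotes aromatic carbon and counts toward C.

8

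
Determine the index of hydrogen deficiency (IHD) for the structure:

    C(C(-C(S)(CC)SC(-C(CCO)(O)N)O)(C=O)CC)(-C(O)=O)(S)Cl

Molecular formula from the SMILES: C13H24ClNO6S3.
DoU = (2C + 2 + N − H − X)/2 = (2·13 + 2 + 1 − 24 − 1)/2 = 4/2 = 2.
(Structurally: 0 ring(s) + 2 π bond(s) = 2.)

2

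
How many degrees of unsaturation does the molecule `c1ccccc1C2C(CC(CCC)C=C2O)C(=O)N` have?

Molecular formula from the SMILES: C16H21NO2.
DoU = (2C + 2 + N − H − X)/2 = (2·16 + 2 + 1 − 21 − 0)/2 = 14/2 = 7.
(Structurally: 2 ring(s) + 5 π bond(s) = 7.)

7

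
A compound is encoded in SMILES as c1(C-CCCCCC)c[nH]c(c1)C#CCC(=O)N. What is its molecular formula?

Heavy atoms from the SMILES: 15 C, 2 N, 1 O.
Implicit hydrogens by atom environment:
  7 × C: 2 H each → 14
  3 × C: no H
  2 × C (aromatic): 1 H each → 2
  2 × C (aromatic): no H
  1 × C: 3 H
  1 × N: 2 H
  1 × N (aromatic): 1 H
  1 × O: no H
  Total hydrogens = 22.
Molecular formula: C15H22N2O

C15H22N2O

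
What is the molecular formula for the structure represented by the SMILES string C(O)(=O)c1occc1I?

Heavy atoms from the SMILES: 5 C, 1 I, 3 O.
Implicit hydrogens by atom environment:
  2 × C (aromatic): 1 H each → 2
  2 × C (aromatic): no H
  1 × C: no H
  1 × I: no H
  1 × O: 1 H
  1 × O (aromatic): no H
  1 × O: no H
  Total hydrogens = 3.
Molecular formula: C5H3IO3

C5H3IO3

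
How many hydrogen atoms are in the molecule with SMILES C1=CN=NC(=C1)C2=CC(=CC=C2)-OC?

10

Hydrogens are implicit in SMILES; fill each atom to its normal valence:
  7 × C (aromatic): 1 H each → 7
  3 × C (aromatic): no H
  2 × N (aromatic): no H
  1 × C: 3 H
  1 × O: no H
  Total hydrogens = 10.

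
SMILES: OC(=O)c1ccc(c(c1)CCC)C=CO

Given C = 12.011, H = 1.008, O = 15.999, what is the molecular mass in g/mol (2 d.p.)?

Molecular formula: C12H14O3.
M = 12×12.011 + 14×1.008 + 3×15.999 = 206.24 g/mol.

206.24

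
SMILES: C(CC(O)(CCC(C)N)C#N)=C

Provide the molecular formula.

Heavy atoms from the SMILES: 9 C, 2 N, 1 O.
Implicit hydrogens by atom environment:
  4 × C: 2 H each → 8
  2 × C: 1 H each → 2
  2 × C: no H
  1 × C: 3 H
  1 × N: 2 H
  1 × N: no H
  1 × O: 1 H
  Total hydrogens = 16.
Molecular formula: C9H16N2O

C9H16N2O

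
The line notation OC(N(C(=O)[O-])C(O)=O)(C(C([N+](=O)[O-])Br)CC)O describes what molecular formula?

Heavy atoms from the SMILES: 1 Br, 7 C, 2 N, 8 O.
Implicit hydrogens by atom environment:
  3 × C: no H
  3 × O: 1 H each → 3
  3 × O: no H
  2 × C: 1 H each → 2
  2 × O (charge -1): no H
  1 × Br: no H
  1 × C: 3 H
  1 × C: 2 H
  1 × N: no H
  1 × N (charge +1): no H
  Total hydrogens = 10.
Net charge -1.
Molecular formula: C7H10BrN2O8-

C7H10BrN2O8-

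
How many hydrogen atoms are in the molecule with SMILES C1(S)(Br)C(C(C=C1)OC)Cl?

8

Hydrogens are implicit in SMILES; fill each atom to its normal valence:
  4 × C: 1 H each → 4
  1 × Br: no H
  1 × C: 3 H
  1 × C: no H
  1 × Cl: no H
  1 × O: no H
  1 × S: 1 H
  Total hydrogens = 8.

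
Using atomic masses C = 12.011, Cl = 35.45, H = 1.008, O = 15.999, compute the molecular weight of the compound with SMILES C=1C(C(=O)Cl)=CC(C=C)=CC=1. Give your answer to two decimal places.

166.60

Molecular formula: C9H7ClO.
M = 9×12.011 + 1×35.45 + 7×1.008 + 1×15.999 = 166.60 g/mol.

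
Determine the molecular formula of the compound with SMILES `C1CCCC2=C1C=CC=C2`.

Heavy atoms from the SMILES: 10 C.
Implicit hydrogens by atom environment:
  4 × C: 2 H each → 8
  4 × C (aromatic): 1 H each → 4
  2 × C (aromatic): no H
  Total hydrogens = 12.
Molecular formula: C10H12

C10H12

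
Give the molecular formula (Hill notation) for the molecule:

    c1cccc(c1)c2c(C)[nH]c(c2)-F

Heavy atoms from the SMILES: 11 C, 1 F, 1 N.
Implicit hydrogens by atom environment:
  6 × C (aromatic): 1 H each → 6
  4 × C (aromatic): no H
  1 × C: 3 H
  1 × F: no H
  1 × N (aromatic): 1 H
  Total hydrogens = 10.
Molecular formula: C11H10FN

C11H10FN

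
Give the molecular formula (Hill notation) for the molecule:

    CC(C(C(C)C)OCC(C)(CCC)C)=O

Heavy atoms from the SMILES: 13 C, 2 O.
Implicit hydrogens by atom environment:
  6 × C: 3 H each → 18
  3 × C: 2 H each → 6
  2 × C: 1 H each → 2
  2 × C: no H
  2 × O: no H
  Total hydrogens = 26.
Molecular formula: C13H26O2

C13H26O2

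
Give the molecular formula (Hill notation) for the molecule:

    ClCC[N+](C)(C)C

C5H13ClN+

Heavy atoms from the SMILES: 5 C, 1 Cl, 1 N.
Implicit hydrogens by atom environment:
  3 × C: 3 H each → 9
  2 × C: 2 H each → 4
  1 × Cl: no H
  1 × N (charge +1): no H
  Total hydrogens = 13.
Net charge +1.
Molecular formula: C5H13ClN+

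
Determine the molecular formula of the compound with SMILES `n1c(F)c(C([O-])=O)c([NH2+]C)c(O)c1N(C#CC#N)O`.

Heavy atoms from the SMILES: 10 C, 1 F, 4 N, 4 O.
Implicit hydrogens by atom environment:
  5 × C (aromatic): no H
  4 × C: no H
  2 × N: no H
  2 × O: 1 H each → 2
  1 × C: 3 H
  1 × F: no H
  1 × N (charge +1): 2 H
  1 × N (aromatic): no H
  1 × O: no H
  1 × O (charge -1): no H
  Total hydrogens = 7.
Molecular formula: C10H7FN4O4

C10H7FN4O4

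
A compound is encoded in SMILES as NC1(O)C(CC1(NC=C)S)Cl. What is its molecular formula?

Heavy atoms from the SMILES: 6 C, 1 Cl, 2 N, 1 O, 1 S.
Implicit hydrogens by atom environment:
  2 × C: 2 H each → 4
  2 × C: 1 H each → 2
  2 × C: no H
  1 × Cl: no H
  1 × N: 2 H
  1 × N: 1 H
  1 × O: 1 H
  1 × S: 1 H
  Total hydrogens = 11.
Molecular formula: C6H11ClN2OS

C6H11ClN2OS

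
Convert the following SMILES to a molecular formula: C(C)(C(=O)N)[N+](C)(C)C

Heavy atoms from the SMILES: 6 C, 2 N, 1 O.
Implicit hydrogens by atom environment:
  4 × C: 3 H each → 12
  1 × C: 1 H
  1 × C: no H
  1 × N: 2 H
  1 × N (charge +1): no H
  1 × O: no H
  Total hydrogens = 15.
Net charge +1.
Molecular formula: C6H15N2O+

C6H15N2O+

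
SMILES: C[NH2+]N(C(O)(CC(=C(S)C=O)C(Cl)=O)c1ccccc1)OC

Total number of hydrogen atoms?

18

Hydrogens are implicit in SMILES; fill each atom to its normal valence:
  5 × C (aromatic): 1 H each → 5
  4 × C: no H
  3 × O: no H
  2 × C: 3 H each → 6
  1 × C: 2 H
  1 × C: 1 H
  1 × C (aromatic): no H
  1 × Cl: no H
  1 × N (charge +1): 2 H
  1 × N: no H
  1 × O: 1 H
  1 × S: 1 H
  Total hydrogens = 18.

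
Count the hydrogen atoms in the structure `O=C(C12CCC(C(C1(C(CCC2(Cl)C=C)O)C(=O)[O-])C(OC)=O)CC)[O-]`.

23

Hydrogens are implicit in SMILES; fill each atom to its normal valence:
  6 × C: 2 H each → 12
  6 × C: no H
  4 × C: 1 H each → 4
  4 × O: no H
  2 × C: 3 H each → 6
  2 × O (charge -1): no H
  1 × Cl: no H
  1 × O: 1 H
  Total hydrogens = 23.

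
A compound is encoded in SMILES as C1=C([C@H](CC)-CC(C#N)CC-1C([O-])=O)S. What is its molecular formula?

C11H14NO2S-

Heavy atoms from the SMILES: 11 C, 1 N, 2 O, 1 S.
Implicit hydrogens by atom environment:
  4 × C: 1 H each → 4
  3 × C: 2 H each → 6
  3 × C: no H
  1 × C: 3 H
  1 × N: no H
  1 × O: no H
  1 × O (charge -1): no H
  1 × S: 1 H
  Total hydrogens = 14.
Net charge -1.
Molecular formula: C11H14NO2S-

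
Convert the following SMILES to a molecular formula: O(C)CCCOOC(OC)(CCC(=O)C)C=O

C11H20O6

Heavy atoms from the SMILES: 11 C, 6 O.
Implicit hydrogens by atom environment:
  6 × O: no H
  5 × C: 2 H each → 10
  3 × C: 3 H each → 9
  2 × C: no H
  1 × C: 1 H
  Total hydrogens = 20.
Molecular formula: C11H20O6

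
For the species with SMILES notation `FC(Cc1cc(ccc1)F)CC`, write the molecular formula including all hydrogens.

C10H12F2

Heavy atoms from the SMILES: 10 C, 2 F.
Implicit hydrogens by atom environment:
  4 × C (aromatic): 1 H each → 4
  2 × C: 2 H each → 4
  2 × C (aromatic): no H
  2 × F: no H
  1 × C: 3 H
  1 × C: 1 H
  Total hydrogens = 12.
Molecular formula: C10H12F2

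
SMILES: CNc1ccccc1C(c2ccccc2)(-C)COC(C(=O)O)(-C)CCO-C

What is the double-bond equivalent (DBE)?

Molecular formula from the SMILES: C22H29NO4.
DoU = (2C + 2 + N − H − X)/2 = (2·22 + 2 + 1 − 29 − 0)/2 = 18/2 = 9.
(Structurally: 2 ring(s) + 7 π bond(s) = 9.)

9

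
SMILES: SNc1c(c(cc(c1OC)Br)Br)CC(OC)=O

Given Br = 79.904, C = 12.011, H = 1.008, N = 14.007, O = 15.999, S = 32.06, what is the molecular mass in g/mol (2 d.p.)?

Molecular formula: C10H11Br2NO3S.
M = 2×79.904 + 10×12.011 + 11×1.008 + 1×14.007 + 3×15.999 + 1×32.06 = 385.07 g/mol.

385.07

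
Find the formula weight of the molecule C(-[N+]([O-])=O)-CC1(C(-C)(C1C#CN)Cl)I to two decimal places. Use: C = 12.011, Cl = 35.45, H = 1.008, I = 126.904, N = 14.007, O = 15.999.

Molecular formula: C8H10ClIN2O2.
M = 8×12.011 + 1×35.45 + 10×1.008 + 1×126.904 + 2×14.007 + 2×15.999 = 328.53 g/mol.

328.53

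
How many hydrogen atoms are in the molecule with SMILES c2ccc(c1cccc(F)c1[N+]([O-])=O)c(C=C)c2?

10

Hydrogens are implicit in SMILES; fill each atom to its normal valence:
  7 × C (aromatic): 1 H each → 7
  5 × C (aromatic): no H
  1 × C: 2 H
  1 × C: 1 H
  1 × F: no H
  1 × N (charge +1): no H
  1 × O: no H
  1 × O (charge -1): no H
  Total hydrogens = 10.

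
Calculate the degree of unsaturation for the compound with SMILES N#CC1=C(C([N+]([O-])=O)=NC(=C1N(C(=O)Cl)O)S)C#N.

10

Molecular formula from the SMILES: C8H2ClN5O4S.
DoU = (2C + 2 + N − H − X)/2 = (2·8 + 2 + 5 − 2 − 1)/2 = 20/2 = 10.
(Structurally: 1 ring(s) + 9 π bond(s) = 10.)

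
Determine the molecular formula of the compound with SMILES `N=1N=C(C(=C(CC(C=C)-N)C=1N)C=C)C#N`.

Heavy atoms from the SMILES: 11 C, 5 N.
Implicit hydrogens by atom environment:
  4 × C (aromatic): no H
  3 × C: 2 H each → 6
  3 × C: 1 H each → 3
  2 × N: 2 H each → 4
  2 × N (aromatic): no H
  1 × C: no H
  1 × N: no H
  Total hydrogens = 13.
Molecular formula: C11H13N5

C11H13N5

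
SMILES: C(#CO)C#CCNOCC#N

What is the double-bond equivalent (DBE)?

Molecular formula from the SMILES: C7H6N2O2.
DoU = (2C + 2 + N − H − X)/2 = (2·7 + 2 + 2 − 6 − 0)/2 = 12/2 = 6.
(Structurally: 0 ring(s) + 6 π bond(s) = 6.)

6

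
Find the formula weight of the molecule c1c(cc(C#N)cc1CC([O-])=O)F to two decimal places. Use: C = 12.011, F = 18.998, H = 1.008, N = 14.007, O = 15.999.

Molecular formula: C9H5FNO2-.
M = 9×12.011 + 1×18.998 + 5×1.008 + 1×14.007 + 2×15.999 = 178.14 g/mol.

178.14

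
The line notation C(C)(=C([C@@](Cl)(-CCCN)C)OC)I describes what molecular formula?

C9H17ClINO

Heavy atoms from the SMILES: 9 C, 1 Cl, 1 I, 1 N, 1 O.
Implicit hydrogens by atom environment:
  3 × C: 3 H each → 9
  3 × C: 2 H each → 6
  3 × C: no H
  1 × Cl: no H
  1 × I: no H
  1 × N: 2 H
  1 × O: no H
  Total hydrogens = 17.
Molecular formula: C9H17ClINO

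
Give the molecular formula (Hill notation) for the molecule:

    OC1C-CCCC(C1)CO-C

C9H18O2

Heavy atoms from the SMILES: 9 C, 2 O.
Implicit hydrogens by atom environment:
  6 × C: 2 H each → 12
  2 × C: 1 H each → 2
  1 × C: 3 H
  1 × O: 1 H
  1 × O: no H
  Total hydrogens = 18.
Molecular formula: C9H18O2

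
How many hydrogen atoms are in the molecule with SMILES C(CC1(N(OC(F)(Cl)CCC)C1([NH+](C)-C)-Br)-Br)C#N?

Hydrogens are implicit in SMILES; fill each atom to its normal valence:
  4 × C: 2 H each → 8
  4 × C: no H
  3 × C: 3 H each → 9
  2 × Br: no H
  2 × N: no H
  1 × Cl: no H
  1 × F: no H
  1 × N (charge +1): 1 H
  1 × O: no H
  Total hydrogens = 18.

18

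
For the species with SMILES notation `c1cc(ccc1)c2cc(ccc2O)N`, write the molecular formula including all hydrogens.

Heavy atoms from the SMILES: 12 C, 1 N, 1 O.
Implicit hydrogens by atom environment:
  8 × C (aromatic): 1 H each → 8
  4 × C (aromatic): no H
  1 × N: 2 H
  1 × O: 1 H
  Total hydrogens = 11.
Molecular formula: C12H11NO

C12H11NO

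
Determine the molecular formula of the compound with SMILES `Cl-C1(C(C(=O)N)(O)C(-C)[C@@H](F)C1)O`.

C7H11ClFNO3

Heavy atoms from the SMILES: 7 C, 1 Cl, 1 F, 1 N, 3 O.
Implicit hydrogens by atom environment:
  3 × C: no H
  2 × C: 1 H each → 2
  2 × O: 1 H each → 2
  1 × C: 3 H
  1 × C: 2 H
  1 × Cl: no H
  1 × F: no H
  1 × N: 2 H
  1 × O: no H
  Total hydrogens = 11.
Molecular formula: C7H11ClFNO3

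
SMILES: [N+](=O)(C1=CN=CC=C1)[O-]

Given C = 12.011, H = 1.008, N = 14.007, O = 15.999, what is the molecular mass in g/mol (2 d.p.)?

124.10

Molecular formula: C5H4N2O2.
M = 5×12.011 + 4×1.008 + 2×14.007 + 2×15.999 = 124.10 g/mol.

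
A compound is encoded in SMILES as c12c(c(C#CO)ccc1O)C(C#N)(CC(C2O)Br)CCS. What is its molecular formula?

Heavy atoms from the SMILES: 1 Br, 15 C, 1 N, 3 O, 1 S.
Implicit hydrogens by atom environment:
  4 × C (aromatic): no H
  4 × C: no H
  3 × C: 2 H each → 6
  3 × O: 1 H each → 3
  2 × C (aromatic): 1 H each → 2
  2 × C: 1 H each → 2
  1 × Br: no H
  1 × N: no H
  1 × S: 1 H
  Total hydrogens = 14.
Molecular formula: C15H14BrNO3S

C15H14BrNO3S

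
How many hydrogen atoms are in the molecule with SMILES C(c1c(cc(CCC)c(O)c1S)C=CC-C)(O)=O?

Hydrogens are implicit in SMILES; fill each atom to its normal valence:
  5 × C (aromatic): no H
  3 × C: 2 H each → 6
  2 × C: 3 H each → 6
  2 × C: 1 H each → 2
  2 × O: 1 H each → 2
  1 × C (aromatic): 1 H
  1 × C: no H
  1 × O: no H
  1 × S: 1 H
  Total hydrogens = 18.

18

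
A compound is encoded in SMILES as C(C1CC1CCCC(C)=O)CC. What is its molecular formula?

Heavy atoms from the SMILES: 11 C, 1 O.
Implicit hydrogens by atom environment:
  6 × C: 2 H each → 12
  2 × C: 3 H each → 6
  2 × C: 1 H each → 2
  1 × C: no H
  1 × O: no H
  Total hydrogens = 20.
Molecular formula: C11H20O

C11H20O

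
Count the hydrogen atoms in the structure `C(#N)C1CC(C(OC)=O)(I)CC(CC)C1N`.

Hydrogens are implicit in SMILES; fill each atom to its normal valence:
  3 × C: 2 H each → 6
  3 × C: 1 H each → 3
  3 × C: no H
  2 × C: 3 H each → 6
  2 × O: no H
  1 × I: no H
  1 × N: 2 H
  1 × N: no H
  Total hydrogens = 17.

17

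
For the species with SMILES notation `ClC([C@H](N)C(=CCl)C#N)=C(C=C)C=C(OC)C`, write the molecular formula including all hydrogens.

Heavy atoms from the SMILES: 12 C, 2 Cl, 2 N, 1 O.
Implicit hydrogens by atom environment:
  5 × C: no H
  4 × C: 1 H each → 4
  2 × C: 3 H each → 6
  2 × Cl: no H
  1 × C: 2 H
  1 × N: 2 H
  1 × N: no H
  1 × O: no H
  Total hydrogens = 14.
Molecular formula: C12H14Cl2N2O

C12H14Cl2N2O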